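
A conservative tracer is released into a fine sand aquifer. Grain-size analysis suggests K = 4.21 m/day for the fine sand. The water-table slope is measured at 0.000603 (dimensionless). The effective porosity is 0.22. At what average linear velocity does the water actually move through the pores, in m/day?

0.0115

Hydraulic gradient i = 0.000603.
Darcy flux q = K · i = 4.210 × 0.0006030 = 0.002539 m/day.
Seepage velocity v = q / n_e = 0.002539 / 0.22 = 0.01154 m/day.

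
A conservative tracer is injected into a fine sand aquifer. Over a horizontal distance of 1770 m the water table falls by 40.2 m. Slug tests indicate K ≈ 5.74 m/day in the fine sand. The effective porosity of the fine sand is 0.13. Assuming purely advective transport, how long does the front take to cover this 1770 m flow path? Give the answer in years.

Hydraulic gradient i = Δh / L = 40.2 / 1770 = 0.02271.
Darcy flux q = K · i = 5.740 × 0.02271 = 0.1304 m/day.
Seepage velocity v = q / n_e = 0.1304 / 0.13 = 1.003 m/day.
Travel time t = L / v = 1770 / 1.003 = 1765 days = 4.832 years.

4.83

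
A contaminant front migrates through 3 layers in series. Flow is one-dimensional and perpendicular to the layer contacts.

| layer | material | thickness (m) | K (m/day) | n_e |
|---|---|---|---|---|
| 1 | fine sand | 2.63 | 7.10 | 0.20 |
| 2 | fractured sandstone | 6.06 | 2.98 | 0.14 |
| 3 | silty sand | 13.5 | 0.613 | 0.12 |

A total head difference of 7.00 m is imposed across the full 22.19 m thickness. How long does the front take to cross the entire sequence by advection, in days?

10.4

With flow normal to the layers, continuity requires the same specific discharge q through every layer.
Σ(b_i/K_i) = 2.63/7.10 + 6.06/2.98 + 13.5/0.613 = 24.43 d.
q = Δh / Σ(b_i/K_i) = 7.00 / 24.43 = 0.2866 m/day.
In each layer the seepage velocity is v_i = q/n_i, so the layer transit time is t_i = b_i·n_i / q:
  layer 1 (fine sand): t_1 = 2.63 × 0.20 / 0.2866 = 1.836 d
  layer 2 (fractured sandstone): t_2 = 6.06 × 0.14 / 0.2866 = 2.961 d
  layer 3 (silty sand): t_3 = 13.5 × 0.12 / 0.2866 = 5.653 d
Total t = Σ t_i = 10.45 days.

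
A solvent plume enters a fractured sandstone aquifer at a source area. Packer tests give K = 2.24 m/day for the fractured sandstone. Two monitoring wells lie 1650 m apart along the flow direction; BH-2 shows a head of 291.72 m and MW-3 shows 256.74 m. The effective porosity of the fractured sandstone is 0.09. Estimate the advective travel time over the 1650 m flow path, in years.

8.56

Hydraulic gradient i = (291.72 − 256.74) / 1650 = 34.98 / 1650 = 0.02120.
Darcy flux q = K · i = 2.240 × 0.02120 = 0.04749 m/day.
Seepage velocity v = q / n_e = 0.04749 / 0.09 = 0.5276 m/day.
Travel time t = L / v = 1650 / 0.5276 = 3127 days = 8.562 years.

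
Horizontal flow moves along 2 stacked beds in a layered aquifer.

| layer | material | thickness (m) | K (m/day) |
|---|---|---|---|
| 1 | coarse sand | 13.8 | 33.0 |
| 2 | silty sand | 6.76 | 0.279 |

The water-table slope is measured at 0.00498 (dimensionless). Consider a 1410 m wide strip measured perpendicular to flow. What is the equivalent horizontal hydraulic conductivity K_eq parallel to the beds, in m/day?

Flow is parallel to layering, so each bed carries its own Darcy discharge and the transmissivities add.
Σ(K_i·b_i) = 33.0×13.8 + 0.279×6.76 = 457.3 m²/day.
Total thickness b = 20.56 m, so K_eq = Σ(K_i·b_i)/b = 22.24 m/day.

22.2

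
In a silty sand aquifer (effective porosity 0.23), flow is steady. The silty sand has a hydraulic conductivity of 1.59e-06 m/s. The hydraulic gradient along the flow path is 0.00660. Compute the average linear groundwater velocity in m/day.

Convert K: 1.59e-06 m/s × 86400 = 0.1374 m/day.
Hydraulic gradient i = 0.00660.
Darcy flux q = K · i = 0.1374 × 0.006600 = 0.0009067 m/day.
Seepage velocity v = q / n_e = 0.0009067 / 0.23 = 0.003942 m/day.

0.00394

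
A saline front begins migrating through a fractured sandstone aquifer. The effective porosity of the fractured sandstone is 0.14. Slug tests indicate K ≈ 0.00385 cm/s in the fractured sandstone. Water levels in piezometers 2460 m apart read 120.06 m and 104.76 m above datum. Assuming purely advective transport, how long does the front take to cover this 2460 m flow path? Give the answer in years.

45.6

Convert K: 0.00385 cm/s × 864 = 3.326 m/day.
Hydraulic gradient i = (120.06 − 104.76) / 2460 = 15.3 / 2460 = 0.006220.
Darcy flux q = K · i = 3.326 × 0.006220 = 0.02069 m/day.
Seepage velocity v = q / n_e = 0.02069 / 0.14 = 0.1478 m/day.
Travel time t = L / v = 2460 / 0.1478 = 16647 days = 45.58 years.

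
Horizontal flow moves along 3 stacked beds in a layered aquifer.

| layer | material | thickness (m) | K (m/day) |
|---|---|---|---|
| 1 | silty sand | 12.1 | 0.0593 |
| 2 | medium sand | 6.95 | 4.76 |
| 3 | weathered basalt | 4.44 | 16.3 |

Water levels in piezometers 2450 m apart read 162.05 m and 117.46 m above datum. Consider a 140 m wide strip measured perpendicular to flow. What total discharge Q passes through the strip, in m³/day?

Flow is parallel to layering, so each bed carries its own Darcy discharge and the transmissivities add.
Σ(K_i·b_i) = 0.0593×12.1 + 4.76×6.95 + 16.3×4.44 = 106.2 m²/day.
Hydraulic gradient i = (162.05 − 117.46) / 2450 = 44.59 / 2450 = 0.01820.
Q = Σ(K_i·b_i) · W · i = 106.2 × 140 × 0.01820 = 270.5 m³/day.

271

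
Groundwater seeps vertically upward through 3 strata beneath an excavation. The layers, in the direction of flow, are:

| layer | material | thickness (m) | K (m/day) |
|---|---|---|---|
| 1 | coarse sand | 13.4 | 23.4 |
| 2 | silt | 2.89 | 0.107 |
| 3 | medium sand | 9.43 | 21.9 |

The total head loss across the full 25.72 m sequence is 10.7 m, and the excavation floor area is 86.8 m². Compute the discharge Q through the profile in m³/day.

Flow is perpendicular to layering, so the layers act in series and the equivalent K is the thickness-weighted harmonic mean.
Total thickness L = 13.4 + 2.89 + 9.43 = 25.72 m.
Σ(b_i/K_i) = 13.4/23.4 + 2.89/0.107 + 9.43/21.9 = 28.01 d.
K_eq = L / Σ(b_i/K_i) = 25.72 / 28.01 = 0.9182 m/day.
Q = K_eq · A · (Δh/L) = 0.9182 × 86.8 × (10.7/25.72) = 33.16 m³/day.

33.2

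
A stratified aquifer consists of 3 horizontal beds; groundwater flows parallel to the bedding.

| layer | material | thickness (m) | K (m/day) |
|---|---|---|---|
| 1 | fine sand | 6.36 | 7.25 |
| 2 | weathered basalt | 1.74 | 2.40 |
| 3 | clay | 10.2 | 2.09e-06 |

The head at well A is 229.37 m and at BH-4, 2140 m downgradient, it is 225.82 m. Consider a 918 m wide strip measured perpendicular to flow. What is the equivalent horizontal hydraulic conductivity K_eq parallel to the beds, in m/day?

Flow is parallel to layering, so each bed carries its own Darcy discharge and the transmissivities add.
Σ(K_i·b_i) = 7.25×6.36 + 2.40×1.74 + 2.09e-06×10.2 = 50.29 m²/day.
Total thickness b = 18.30 m, so K_eq = Σ(K_i·b_i)/b = 2.748 m/day.

2.75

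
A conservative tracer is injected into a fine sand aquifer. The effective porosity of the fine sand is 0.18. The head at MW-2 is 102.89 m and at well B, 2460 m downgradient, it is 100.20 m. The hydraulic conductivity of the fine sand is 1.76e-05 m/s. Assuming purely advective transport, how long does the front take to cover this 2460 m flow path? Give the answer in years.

729

Convert K: 1.76e-05 m/s × 86400 = 1.521 m/day.
Hydraulic gradient i = (102.89 − 100.20) / 2460 = 2.69 / 2460 = 0.001093.
Darcy flux q = K · i = 1.521 × 0.001093 = 0.001663 m/day.
Seepage velocity v = q / n_e = 0.001663 / 0.18 = 0.009238 m/day.
Travel time t = L / v = 2460 / 0.009238 = 2.663e+05 days = 729.1 years.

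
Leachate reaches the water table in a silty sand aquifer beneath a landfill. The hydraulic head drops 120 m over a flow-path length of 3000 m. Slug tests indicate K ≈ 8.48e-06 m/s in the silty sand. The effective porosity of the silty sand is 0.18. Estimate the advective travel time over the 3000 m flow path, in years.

Convert K: 8.48e-06 m/s × 86400 = 0.7327 m/day.
Hydraulic gradient i = Δh / L = 120 / 3000 = 0.04000.
Darcy flux q = K · i = 0.7327 × 0.04000 = 0.02931 m/day.
Seepage velocity v = q / n_e = 0.02931 / 0.18 = 0.1628 m/day.
Travel time t = L / v = 3000 / 0.1628 = 18426 days = 50.45 years.

50.4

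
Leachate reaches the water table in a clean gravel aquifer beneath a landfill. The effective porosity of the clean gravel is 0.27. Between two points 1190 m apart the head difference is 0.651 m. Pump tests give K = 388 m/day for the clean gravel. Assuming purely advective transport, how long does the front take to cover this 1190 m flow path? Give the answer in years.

4.14

Hydraulic gradient i = Δh / L = 0.651 / 1190 = 0.0005471.
Darcy flux q = K · i = 388.0 × 0.0005471 = 0.2123 m/day.
Seepage velocity v = q / n_e = 0.2123 / 0.27 = 0.7861 m/day.
Travel time t = L / v = 1190 / 0.7861 = 1514 days = 4.144 years.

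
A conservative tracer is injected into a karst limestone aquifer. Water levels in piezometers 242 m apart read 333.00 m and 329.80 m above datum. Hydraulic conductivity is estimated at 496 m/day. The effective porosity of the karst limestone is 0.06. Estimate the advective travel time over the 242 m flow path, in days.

Hydraulic gradient i = (333.00 − 329.80) / 242 = 3.2 / 242 = 0.01322.
Darcy flux q = K · i = 496.0 × 0.01322 = 6.559 m/day.
Seepage velocity v = q / n_e = 6.559 / 0.06 = 109.3 m/day.
Travel time t = L / v = 242 / 109.3 = 2.214 days.

2.21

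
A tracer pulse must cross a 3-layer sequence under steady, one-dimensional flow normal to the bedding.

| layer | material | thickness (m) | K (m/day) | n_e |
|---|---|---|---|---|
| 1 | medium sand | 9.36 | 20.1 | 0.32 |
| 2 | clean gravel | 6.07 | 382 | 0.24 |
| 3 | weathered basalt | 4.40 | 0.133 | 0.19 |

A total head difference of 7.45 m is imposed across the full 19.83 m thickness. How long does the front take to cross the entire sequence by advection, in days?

With flow normal to the layers, continuity requires the same specific discharge q through every layer.
Σ(b_i/K_i) = 9.36/20.1 + 6.07/382 + 4.40/0.133 = 33.56 d.
q = Δh / Σ(b_i/K_i) = 7.45 / 33.56 = 0.2220 m/day.
In each layer the seepage velocity is v_i = q/n_i, so the layer transit time is t_i = b_i·n_i / q:
  layer 1 (medium sand): t_1 = 9.36 × 0.32 / 0.2220 = 13.49 d
  layer 2 (clean gravel): t_2 = 6.07 × 0.24 / 0.2220 = 6.563 d
  layer 3 (weathered basalt): t_3 = 4.40 × 0.19 / 0.2220 = 3.766 d
Total t = Σ t_i = 23.82 days.

23.8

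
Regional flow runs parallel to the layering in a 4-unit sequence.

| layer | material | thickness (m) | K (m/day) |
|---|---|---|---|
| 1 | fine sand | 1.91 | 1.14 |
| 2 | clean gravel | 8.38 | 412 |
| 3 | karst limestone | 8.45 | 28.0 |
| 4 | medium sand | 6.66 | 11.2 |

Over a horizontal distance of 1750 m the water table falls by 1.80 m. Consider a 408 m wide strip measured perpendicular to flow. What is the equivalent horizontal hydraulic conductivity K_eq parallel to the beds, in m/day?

148

Flow is parallel to layering, so each bed carries its own Darcy discharge and the transmissivities add.
Σ(K_i·b_i) = 1.14×1.91 + 412×8.38 + 28.0×8.45 + 11.2×6.66 = 3766 m²/day.
Total thickness b = 25.40 m, so K_eq = Σ(K_i·b_i)/b = 148.3 m/day.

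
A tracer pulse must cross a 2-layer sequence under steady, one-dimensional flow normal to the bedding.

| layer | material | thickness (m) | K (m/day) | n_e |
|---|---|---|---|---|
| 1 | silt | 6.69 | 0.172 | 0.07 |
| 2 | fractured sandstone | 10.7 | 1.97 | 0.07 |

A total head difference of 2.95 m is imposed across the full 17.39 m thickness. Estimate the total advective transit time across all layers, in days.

18.3

With flow normal to the layers, continuity requires the same specific discharge q through every layer.
Σ(b_i/K_i) = 6.69/0.172 + 10.7/1.97 = 44.33 d.
q = Δh / Σ(b_i/K_i) = 2.95 / 44.33 = 0.06655 m/day.
In each layer the seepage velocity is v_i = q/n_i, so the layer transit time is t_i = b_i·n_i / q:
  layer 1 (silt): t_1 = 6.69 × 0.07 / 0.06655 = 7.037 d
  layer 2 (fractured sandstone): t_2 = 10.7 × 0.07 / 0.06655 = 11.25 d
Total t = Σ t_i = 18.29 days.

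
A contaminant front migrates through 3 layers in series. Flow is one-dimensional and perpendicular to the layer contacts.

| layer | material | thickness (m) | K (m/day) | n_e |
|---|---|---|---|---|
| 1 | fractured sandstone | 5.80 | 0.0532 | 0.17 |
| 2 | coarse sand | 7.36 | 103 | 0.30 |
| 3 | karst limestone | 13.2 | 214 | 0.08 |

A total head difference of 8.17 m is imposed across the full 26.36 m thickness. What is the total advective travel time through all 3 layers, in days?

56.8

With flow normal to the layers, continuity requires the same specific discharge q through every layer.
Σ(b_i/K_i) = 5.80/0.0532 + 7.36/103 + 13.2/214 = 109.2 d.
q = Δh / Σ(b_i/K_i) = 8.17 / 109.2 = 0.07485 m/day.
In each layer the seepage velocity is v_i = q/n_i, so the layer transit time is t_i = b_i·n_i / q:
  layer 1 (fractured sandstone): t_1 = 5.80 × 0.17 / 0.07485 = 13.17 d
  layer 2 (coarse sand): t_2 = 7.36 × 0.30 / 0.07485 = 29.50 d
  layer 3 (karst limestone): t_3 = 13.2 × 0.08 / 0.07485 = 14.11 d
Total t = Σ t_i = 56.78 days.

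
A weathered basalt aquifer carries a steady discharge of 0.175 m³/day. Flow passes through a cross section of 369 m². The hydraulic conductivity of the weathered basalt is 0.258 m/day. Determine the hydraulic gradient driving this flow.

0.00184

From Q = K·A·i, i = Q / (K·A) = 0.175 / (0.2580 × 369.0) = 0.001838.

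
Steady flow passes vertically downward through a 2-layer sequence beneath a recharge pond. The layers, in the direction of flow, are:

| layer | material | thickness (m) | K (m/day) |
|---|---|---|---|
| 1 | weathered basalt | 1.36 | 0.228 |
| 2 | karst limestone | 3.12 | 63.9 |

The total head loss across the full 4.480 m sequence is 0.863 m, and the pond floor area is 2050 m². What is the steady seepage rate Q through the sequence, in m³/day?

Flow is perpendicular to layering, so the layers act in series and the equivalent K is the thickness-weighted harmonic mean.
Total thickness L = 1.36 + 3.12 = 4.480 m.
Σ(b_i/K_i) = 1.36/0.228 + 3.12/63.9 = 6.014 d.
K_eq = L / Σ(b_i/K_i) = 4.480 / 6.014 = 0.7450 m/day.
Q = K_eq · A · (Δh/L) = 0.7450 × 2050 × (0.863/4.480) = 294.2 m³/day.

294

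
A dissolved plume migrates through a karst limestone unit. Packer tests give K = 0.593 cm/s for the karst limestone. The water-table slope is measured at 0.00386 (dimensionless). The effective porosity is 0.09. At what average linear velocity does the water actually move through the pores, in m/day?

22.0

Convert K: 0.593 cm/s × 864 = 512.4 m/day.
Hydraulic gradient i = 0.00386.
Darcy flux q = K · i = 512.4 × 0.003860 = 1.978 m/day.
Seepage velocity v = q / n_e = 1.978 / 0.09 = 21.97 m/day.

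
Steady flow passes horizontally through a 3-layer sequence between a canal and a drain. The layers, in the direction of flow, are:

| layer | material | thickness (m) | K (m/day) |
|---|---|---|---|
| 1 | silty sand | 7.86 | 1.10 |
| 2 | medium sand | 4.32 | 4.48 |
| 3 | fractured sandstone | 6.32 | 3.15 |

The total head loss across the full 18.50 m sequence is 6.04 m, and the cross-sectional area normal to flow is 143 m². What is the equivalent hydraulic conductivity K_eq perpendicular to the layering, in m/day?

1.83

Flow is perpendicular to layering, so the layers act in series and the equivalent K is the thickness-weighted harmonic mean.
Total thickness L = 7.86 + 4.32 + 6.32 = 18.50 m.
Σ(b_i/K_i) = 7.86/1.10 + 4.32/4.48 + 6.32/3.15 = 10.12 d.
K_eq = L / Σ(b_i/K_i) = 18.50 / 10.12 = 1.829 m/day.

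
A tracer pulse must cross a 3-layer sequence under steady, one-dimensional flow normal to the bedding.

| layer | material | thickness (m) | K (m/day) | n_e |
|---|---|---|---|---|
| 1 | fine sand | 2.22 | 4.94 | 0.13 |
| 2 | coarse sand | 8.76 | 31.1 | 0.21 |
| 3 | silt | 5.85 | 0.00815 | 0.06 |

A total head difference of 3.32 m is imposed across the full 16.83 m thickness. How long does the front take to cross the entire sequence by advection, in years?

With flow normal to the layers, continuity requires the same specific discharge q through every layer.
Σ(b_i/K_i) = 2.22/4.94 + 8.76/31.1 + 5.85/0.00815 = 718.5 d.
q = Δh / Σ(b_i/K_i) = 3.32 / 718.5 = 0.004621 m/day.
In each layer the seepage velocity is v_i = q/n_i, so the layer transit time is t_i = b_i·n_i / q:
  layer 1 (fine sand): t_1 = 2.22 × 0.13 / 0.004621 = 62.46 d
  layer 2 (coarse sand): t_2 = 8.76 × 0.21 / 0.004621 = 398.1 d
  layer 3 (silt): t_3 = 5.85 × 0.06 / 0.004621 = 75.96 d
Total t = Σ t_i = 536.6 days = 1.469 years.

1.47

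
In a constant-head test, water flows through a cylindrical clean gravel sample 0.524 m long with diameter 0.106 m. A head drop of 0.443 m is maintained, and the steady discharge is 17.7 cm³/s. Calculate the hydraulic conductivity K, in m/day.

205

Cross-sectional area A = π·(d/2)² = π × (0.106/2)² = 0.008825 m².
Convert discharge: 17.7 cm³/s = 1.770e-05 m³/s.
Darcy's law rearranged: K = Q·L / (A·Δh) = 1.770e-05 × 0.524 / (0.008825 × 0.443) = 0.002372 m/s = 205.0 m/day.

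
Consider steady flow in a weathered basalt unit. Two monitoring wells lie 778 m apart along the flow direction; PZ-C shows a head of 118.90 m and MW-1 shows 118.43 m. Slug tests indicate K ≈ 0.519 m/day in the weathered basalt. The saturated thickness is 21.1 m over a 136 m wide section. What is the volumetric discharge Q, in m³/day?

0.900

Cross-sectional area A = 136 × 21.1 = 2870 m².
Hydraulic gradient i = (118.90 − 118.43) / 778 = 0.47 / 778 = 0.0006041.
Darcy's law: Q = K · A · i = 0.5190 × 2870 × 0.0006041 = 0.8997 m³/day.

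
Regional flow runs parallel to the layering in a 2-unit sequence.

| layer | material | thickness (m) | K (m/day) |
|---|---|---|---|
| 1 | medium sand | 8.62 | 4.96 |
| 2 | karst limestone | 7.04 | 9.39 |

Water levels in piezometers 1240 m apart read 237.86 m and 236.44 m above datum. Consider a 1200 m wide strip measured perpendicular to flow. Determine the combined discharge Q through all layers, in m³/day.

150

Flow is parallel to layering, so each bed carries its own Darcy discharge and the transmissivities add.
Σ(K_i·b_i) = 4.96×8.62 + 9.39×7.04 = 108.9 m²/day.
Hydraulic gradient i = (237.86 − 236.44) / 1240 = 1.42 / 1240 = 0.001145.
Q = Σ(K_i·b_i) · W · i = 108.9 × 1200 × 0.001145 = 149.6 m³/day.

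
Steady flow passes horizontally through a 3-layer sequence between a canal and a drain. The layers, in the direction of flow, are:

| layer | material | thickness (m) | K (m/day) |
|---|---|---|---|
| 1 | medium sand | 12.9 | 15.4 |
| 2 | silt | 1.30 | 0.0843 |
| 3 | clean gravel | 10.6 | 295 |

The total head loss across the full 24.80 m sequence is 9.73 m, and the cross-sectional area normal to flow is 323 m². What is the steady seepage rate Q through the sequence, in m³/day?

193

Flow is perpendicular to layering, so the layers act in series and the equivalent K is the thickness-weighted harmonic mean.
Total thickness L = 12.9 + 1.30 + 10.6 = 24.80 m.
Σ(b_i/K_i) = 12.9/15.4 + 1.30/0.0843 + 10.6/295 = 16.29 d.
K_eq = L / Σ(b_i/K_i) = 24.80 / 16.29 = 1.522 m/day.
Q = K_eq · A · (Δh/L) = 1.522 × 323 × (9.73/24.80) = 192.9 m³/day.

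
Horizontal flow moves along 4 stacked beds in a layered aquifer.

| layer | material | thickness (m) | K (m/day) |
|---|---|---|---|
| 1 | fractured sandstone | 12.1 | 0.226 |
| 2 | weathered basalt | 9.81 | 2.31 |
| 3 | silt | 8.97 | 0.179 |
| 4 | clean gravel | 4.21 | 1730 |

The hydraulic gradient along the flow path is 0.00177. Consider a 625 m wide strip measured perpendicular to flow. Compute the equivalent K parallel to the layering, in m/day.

208

Flow is parallel to layering, so each bed carries its own Darcy discharge and the transmissivities add.
Σ(K_i·b_i) = 0.226×12.1 + 2.31×9.81 + 0.179×8.97 + 1730×4.21 = 7310 m²/day.
Total thickness b = 35.09 m, so K_eq = Σ(K_i·b_i)/b = 208.3 m/day.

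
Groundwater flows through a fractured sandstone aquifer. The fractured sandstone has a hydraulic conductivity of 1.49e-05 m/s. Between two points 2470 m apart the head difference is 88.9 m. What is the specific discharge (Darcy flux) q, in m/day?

0.0463

Convert K: 1.49e-05 m/s × 86400 = 1.287 m/day.
Hydraulic gradient i = Δh / L = 88.9 / 2470 = 0.03599.
Specific discharge q = K · i = 1.287 × 0.03599 = 0.04633 m/day.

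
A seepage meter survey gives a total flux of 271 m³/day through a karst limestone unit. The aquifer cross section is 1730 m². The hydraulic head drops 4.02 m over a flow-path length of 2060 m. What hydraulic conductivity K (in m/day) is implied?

80.3

Hydraulic gradient i = Δh / L = 4.02 / 2060 = 0.001951.
From Q = K·A·i, K = Q / (A·i) = 271 / (1730 × 0.001951) = 80.27 m/day.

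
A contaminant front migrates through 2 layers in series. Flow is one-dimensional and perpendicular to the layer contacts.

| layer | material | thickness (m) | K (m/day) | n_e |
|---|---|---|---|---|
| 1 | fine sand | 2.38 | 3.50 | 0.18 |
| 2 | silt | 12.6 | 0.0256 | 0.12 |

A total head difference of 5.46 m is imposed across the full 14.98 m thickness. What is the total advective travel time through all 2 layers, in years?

0.480

With flow normal to the layers, continuity requires the same specific discharge q through every layer.
Σ(b_i/K_i) = 2.38/3.50 + 12.6/0.0256 = 492.9 d.
q = Δh / Σ(b_i/K_i) = 5.46 / 492.9 = 0.01108 m/day.
In each layer the seepage velocity is v_i = q/n_i, so the layer transit time is t_i = b_i·n_i / q:
  layer 1 (fine sand): t_1 = 2.38 × 0.18 / 0.01108 = 38.67 d
  layer 2 (silt): t_2 = 12.6 × 0.12 / 0.01108 = 136.5 d
Total t = Σ t_i = 175.2 days = 0.4796 years.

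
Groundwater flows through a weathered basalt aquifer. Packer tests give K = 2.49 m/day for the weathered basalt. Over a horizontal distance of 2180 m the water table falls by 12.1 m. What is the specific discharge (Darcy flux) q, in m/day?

Hydraulic gradient i = Δh / L = 12.1 / 2180 = 0.005550.
Specific discharge q = K · i = 2.490 × 0.005550 = 0.01382 m/day.

0.0138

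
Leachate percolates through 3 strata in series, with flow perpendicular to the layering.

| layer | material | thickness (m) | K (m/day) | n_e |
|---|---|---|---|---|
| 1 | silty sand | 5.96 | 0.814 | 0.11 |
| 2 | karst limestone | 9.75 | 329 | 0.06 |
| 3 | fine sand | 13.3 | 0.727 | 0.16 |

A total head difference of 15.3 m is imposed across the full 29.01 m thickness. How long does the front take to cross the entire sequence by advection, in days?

5.65

With flow normal to the layers, continuity requires the same specific discharge q through every layer.
Σ(b_i/K_i) = 5.96/0.814 + 9.75/329 + 13.3/0.727 = 25.65 d.
q = Δh / Σ(b_i/K_i) = 15.3 / 25.65 = 0.5966 m/day.
In each layer the seepage velocity is v_i = q/n_i, so the layer transit time is t_i = b_i·n_i / q:
  layer 1 (silty sand): t_1 = 5.96 × 0.11 / 0.5966 = 1.099 d
  layer 2 (karst limestone): t_2 = 9.75 × 0.06 / 0.5966 = 0.9806 d
  layer 3 (fine sand): t_3 = 13.3 × 0.16 / 0.5966 = 3.567 d
Total t = Σ t_i = 5.646 days.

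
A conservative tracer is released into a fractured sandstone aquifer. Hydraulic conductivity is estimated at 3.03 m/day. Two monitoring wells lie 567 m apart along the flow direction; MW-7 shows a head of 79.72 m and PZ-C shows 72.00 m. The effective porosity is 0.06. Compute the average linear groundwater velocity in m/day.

0.688

Hydraulic gradient i = (79.72 − 72.00) / 567 = 7.72 / 567 = 0.01362.
Darcy flux q = K · i = 3.030 × 0.01362 = 0.04126 m/day.
Seepage velocity v = q / n_e = 0.04126 / 0.06 = 0.6876 m/day.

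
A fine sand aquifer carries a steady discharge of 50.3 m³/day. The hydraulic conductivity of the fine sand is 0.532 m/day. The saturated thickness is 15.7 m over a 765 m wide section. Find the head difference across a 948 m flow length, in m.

7.46

Cross-sectional area A = 765 × 15.7 = 12010 m².
From Q = K·A·i, i = Q / (K·A) = 50.3 / (0.5320 × 12010) = 0.007872.
Head loss Δh = i · L = 0.007872 × 948 = 7.463 m.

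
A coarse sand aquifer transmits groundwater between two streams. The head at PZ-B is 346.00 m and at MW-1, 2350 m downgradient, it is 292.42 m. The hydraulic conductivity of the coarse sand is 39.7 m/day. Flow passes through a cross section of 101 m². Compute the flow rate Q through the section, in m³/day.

Hydraulic gradient i = (346.00 − 292.42) / 2350 = 53.58 / 2350 = 0.02280.
Darcy's law: Q = K · A · i = 39.70 × 101.0 × 0.02280 = 91.42 m³/day.

91.4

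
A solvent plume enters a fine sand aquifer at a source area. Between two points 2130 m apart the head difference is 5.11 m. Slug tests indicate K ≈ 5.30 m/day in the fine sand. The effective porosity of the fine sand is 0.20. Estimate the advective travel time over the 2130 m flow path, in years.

91.7

Hydraulic gradient i = Δh / L = 5.11 / 2130 = 0.002399.
Darcy flux q = K · i = 5.300 × 0.002399 = 0.01272 m/day.
Seepage velocity v = q / n_e = 0.01272 / 0.20 = 0.06358 m/day.
Travel time t = L / v = 2130 / 0.06358 = 33504 days = 91.73 years.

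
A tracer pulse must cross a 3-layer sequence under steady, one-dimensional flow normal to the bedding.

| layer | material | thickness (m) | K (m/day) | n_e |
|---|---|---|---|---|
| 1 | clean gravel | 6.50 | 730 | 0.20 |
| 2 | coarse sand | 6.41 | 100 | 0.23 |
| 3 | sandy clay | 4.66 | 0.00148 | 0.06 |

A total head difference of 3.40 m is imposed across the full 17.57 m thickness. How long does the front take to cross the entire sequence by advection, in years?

With flow normal to the layers, continuity requires the same specific discharge q through every layer.
Σ(b_i/K_i) = 6.50/730 + 6.41/100 + 4.66/0.00148 = 3149 d.
q = Δh / Σ(b_i/K_i) = 3.40 / 3149 = 0.001080 m/day.
In each layer the seepage velocity is v_i = q/n_i, so the layer transit time is t_i = b_i·n_i / q:
  layer 1 (clean gravel): t_1 = 6.50 × 0.20 / 0.001080 = 1204 d
  layer 2 (coarse sand): t_2 = 6.41 × 0.23 / 0.001080 = 1365 d
  layer 3 (sandy clay): t_3 = 4.66 × 0.06 / 0.001080 = 258.9 d
Total t = Σ t_i = 2828 days = 7.743 years.

7.74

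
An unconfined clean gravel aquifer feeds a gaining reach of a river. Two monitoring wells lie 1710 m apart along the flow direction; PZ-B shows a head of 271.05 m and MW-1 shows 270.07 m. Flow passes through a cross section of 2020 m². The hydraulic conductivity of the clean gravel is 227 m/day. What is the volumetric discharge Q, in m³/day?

Hydraulic gradient i = (271.05 − 270.07) / 1710 = 0.98 / 1710 = 0.0005731.
Darcy's law: Q = K · A · i = 227.0 × 2020 × 0.0005731 = 262.8 m³/day.

263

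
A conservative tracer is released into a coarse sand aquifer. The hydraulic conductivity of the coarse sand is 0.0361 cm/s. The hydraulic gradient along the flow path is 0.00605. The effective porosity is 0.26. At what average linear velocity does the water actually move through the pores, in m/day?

Convert K: 0.0361 cm/s × 864 = 31.19 m/day.
Hydraulic gradient i = 0.00605.
Darcy flux q = K · i = 31.19 × 0.006050 = 0.1887 m/day.
Seepage velocity v = q / n_e = 0.1887 / 0.26 = 0.7258 m/day.

0.726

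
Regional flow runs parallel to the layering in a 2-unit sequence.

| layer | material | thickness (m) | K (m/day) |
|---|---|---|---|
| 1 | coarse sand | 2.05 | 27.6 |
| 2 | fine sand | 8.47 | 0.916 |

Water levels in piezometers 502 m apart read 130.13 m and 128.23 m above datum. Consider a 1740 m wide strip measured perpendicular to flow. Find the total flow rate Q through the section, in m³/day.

424

Flow is parallel to layering, so each bed carries its own Darcy discharge and the transmissivities add.
Σ(K_i·b_i) = 27.6×2.05 + 0.916×8.47 = 64.34 m²/day.
Hydraulic gradient i = (130.13 − 128.23) / 502 = 1.9 / 502 = 0.003785.
Q = Σ(K_i·b_i) · W · i = 64.34 × 1740 × 0.003785 = 423.7 m³/day.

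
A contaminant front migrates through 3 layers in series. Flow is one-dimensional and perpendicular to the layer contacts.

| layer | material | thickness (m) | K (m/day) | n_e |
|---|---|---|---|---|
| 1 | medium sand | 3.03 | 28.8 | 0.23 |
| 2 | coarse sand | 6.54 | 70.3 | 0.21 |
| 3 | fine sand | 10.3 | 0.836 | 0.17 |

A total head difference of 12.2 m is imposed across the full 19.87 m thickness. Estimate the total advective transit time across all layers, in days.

With flow normal to the layers, continuity requires the same specific discharge q through every layer.
Σ(b_i/K_i) = 3.03/28.8 + 6.54/70.3 + 10.3/0.836 = 12.52 d.
q = Δh / Σ(b_i/K_i) = 12.2 / 12.52 = 0.9745 m/day.
In each layer the seepage velocity is v_i = q/n_i, so the layer transit time is t_i = b_i·n_i / q:
  layer 1 (medium sand): t_1 = 3.03 × 0.23 / 0.9745 = 0.7151 d
  layer 2 (coarse sand): t_2 = 6.54 × 0.21 / 0.9745 = 1.409 d
  layer 3 (fine sand): t_3 = 10.3 × 0.17 / 0.9745 = 1.797 d
Total t = Σ t_i = 3.921 days.

3.92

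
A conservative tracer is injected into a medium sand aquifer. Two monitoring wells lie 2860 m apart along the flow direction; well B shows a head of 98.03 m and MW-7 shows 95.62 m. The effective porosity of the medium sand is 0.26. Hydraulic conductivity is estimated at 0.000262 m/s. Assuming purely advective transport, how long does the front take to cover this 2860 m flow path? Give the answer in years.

Convert K: 0.000262 m/s × 86400 = 22.64 m/day.
Hydraulic gradient i = (98.03 − 95.62) / 2860 = 2.41 / 2860 = 0.0008427.
Darcy flux q = K · i = 22.64 × 0.0008427 = 0.01908 m/day.
Seepage velocity v = q / n_e = 0.01908 / 0.26 = 0.07337 m/day.
Travel time t = L / v = 2860 / 0.07337 = 38983 days = 106.7 years.

107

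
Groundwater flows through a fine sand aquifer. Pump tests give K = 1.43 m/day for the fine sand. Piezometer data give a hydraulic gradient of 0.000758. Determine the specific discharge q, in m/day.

Hydraulic gradient i = 0.000758.
Specific discharge q = K · i = 1.430 × 0.0007580 = 0.001084 m/day.

0.00108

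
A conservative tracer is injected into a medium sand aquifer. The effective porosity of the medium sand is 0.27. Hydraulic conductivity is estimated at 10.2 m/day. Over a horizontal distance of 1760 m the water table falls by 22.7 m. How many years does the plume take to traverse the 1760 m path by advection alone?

9.89

Hydraulic gradient i = Δh / L = 22.7 / 1760 = 0.01290.
Darcy flux q = K · i = 10.20 × 0.01290 = 0.1316 m/day.
Seepage velocity v = q / n_e = 0.1316 / 0.27 = 0.4872 m/day.
Travel time t = L / v = 1760 / 0.4872 = 3612 days = 9.889 years.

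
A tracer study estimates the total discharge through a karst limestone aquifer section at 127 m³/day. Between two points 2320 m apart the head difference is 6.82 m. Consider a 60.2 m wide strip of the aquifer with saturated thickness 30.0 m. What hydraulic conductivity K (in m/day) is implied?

23.9

Cross-sectional area A = 60.2 × 30.0 = 1806 m².
Hydraulic gradient i = Δh / L = 6.82 / 2320 = 0.002940.
From Q = K·A·i, K = Q / (A·i) = 127 / (1806 × 0.002940) = 23.92 m/day.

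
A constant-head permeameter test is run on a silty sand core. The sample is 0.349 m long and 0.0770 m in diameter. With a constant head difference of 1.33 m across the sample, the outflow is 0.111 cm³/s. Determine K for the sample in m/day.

Cross-sectional area A = π·(d/2)² = π × (0.0770/2)² = 0.004657 m².
Convert discharge: 0.111 cm³/s = 1.110e-07 m³/s.
Darcy's law rearranged: K = Q·L / (A·Δh) = 1.110e-07 × 0.349 / (0.004657 × 1.33) = 6.255e-06 m/s = 0.5404 m/day.

0.540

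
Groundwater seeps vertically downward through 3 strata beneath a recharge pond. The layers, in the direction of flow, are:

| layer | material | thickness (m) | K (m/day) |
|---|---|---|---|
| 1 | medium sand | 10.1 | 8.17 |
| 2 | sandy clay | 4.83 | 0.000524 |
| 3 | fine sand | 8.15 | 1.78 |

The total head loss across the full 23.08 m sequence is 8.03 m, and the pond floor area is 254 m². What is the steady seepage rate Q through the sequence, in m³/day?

0.221

Flow is perpendicular to layering, so the layers act in series and the equivalent K is the thickness-weighted harmonic mean.
Total thickness L = 10.1 + 4.83 + 8.15 = 23.08 m.
Σ(b_i/K_i) = 10.1/8.17 + 4.83/0.000524 + 8.15/1.78 = 9223 d.
K_eq = L / Σ(b_i/K_i) = 23.08 / 9223 = 0.002502 m/day.
Q = K_eq · A · (Δh/L) = 0.002502 × 254 × (8.03/23.08) = 0.2211 m³/day.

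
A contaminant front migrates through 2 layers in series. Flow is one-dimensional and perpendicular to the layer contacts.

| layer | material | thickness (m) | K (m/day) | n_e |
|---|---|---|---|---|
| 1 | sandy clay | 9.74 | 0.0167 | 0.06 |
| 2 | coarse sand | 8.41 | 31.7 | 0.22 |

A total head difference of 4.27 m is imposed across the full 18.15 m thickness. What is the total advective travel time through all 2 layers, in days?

333

With flow normal to the layers, continuity requires the same specific discharge q through every layer.
Σ(b_i/K_i) = 9.74/0.0167 + 8.41/31.7 = 583.5 d.
q = Δh / Σ(b_i/K_i) = 4.27 / 583.5 = 0.007318 m/day.
In each layer the seepage velocity is v_i = q/n_i, so the layer transit time is t_i = b_i·n_i / q:
  layer 1 (sandy clay): t_1 = 9.74 × 0.06 / 0.007318 = 79.86 d
  layer 2 (coarse sand): t_2 = 8.41 × 0.22 / 0.007318 = 252.8 d
Total t = Σ t_i = 332.7 days.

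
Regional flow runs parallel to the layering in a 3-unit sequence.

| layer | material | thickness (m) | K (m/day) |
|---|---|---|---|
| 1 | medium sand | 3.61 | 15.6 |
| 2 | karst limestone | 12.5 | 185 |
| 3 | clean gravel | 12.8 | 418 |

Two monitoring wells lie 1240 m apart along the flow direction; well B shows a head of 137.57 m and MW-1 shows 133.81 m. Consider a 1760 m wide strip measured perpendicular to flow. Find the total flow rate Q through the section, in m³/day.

Flow is parallel to layering, so each bed carries its own Darcy discharge and the transmissivities add.
Σ(K_i·b_i) = 15.6×3.61 + 185×12.5 + 418×12.8 = 7719 m²/day.
Hydraulic gradient i = (137.57 − 133.81) / 1240 = 3.76 / 1240 = 0.003032.
Q = Σ(K_i·b_i) · W · i = 7719 × 1760 × 0.003032 = 41196 m³/day.

41200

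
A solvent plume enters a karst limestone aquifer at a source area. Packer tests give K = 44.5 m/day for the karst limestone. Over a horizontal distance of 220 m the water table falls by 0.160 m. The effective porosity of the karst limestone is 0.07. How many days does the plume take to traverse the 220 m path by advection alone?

Hydraulic gradient i = Δh / L = 0.160 / 220 = 0.0007273.
Darcy flux q = K · i = 44.50 × 0.0007273 = 0.03236 m/day.
Seepage velocity v = q / n_e = 0.03236 / 0.07 = 0.4623 m/day.
Travel time t = L / v = 220 / 0.4623 = 475.8 days.

476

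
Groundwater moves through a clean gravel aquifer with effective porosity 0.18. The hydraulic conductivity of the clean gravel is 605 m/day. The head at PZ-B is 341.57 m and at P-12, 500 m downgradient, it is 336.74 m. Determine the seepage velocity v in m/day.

32.5

Hydraulic gradient i = (341.57 − 336.74) / 500 = 4.83 / 500 = 0.009660.
Darcy flux q = K · i = 605.0 × 0.009660 = 5.844 m/day.
Seepage velocity v = q / n_e = 5.844 / 0.18 = 32.47 m/day.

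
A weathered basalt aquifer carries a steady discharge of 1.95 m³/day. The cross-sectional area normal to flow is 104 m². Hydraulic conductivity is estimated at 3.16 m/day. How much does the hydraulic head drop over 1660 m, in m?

9.85

From Q = K·A·i, i = Q / (K·A) = 1.95 / (3.160 × 104.0) = 0.005934.
Head loss Δh = i · L = 0.005934 × 1660 = 9.850 m.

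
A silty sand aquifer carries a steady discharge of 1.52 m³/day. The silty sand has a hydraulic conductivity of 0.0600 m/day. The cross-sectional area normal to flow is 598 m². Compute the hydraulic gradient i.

0.0424

From Q = K·A·i, i = Q / (K·A) = 1.52 / (0.06000 × 598.0) = 0.04236.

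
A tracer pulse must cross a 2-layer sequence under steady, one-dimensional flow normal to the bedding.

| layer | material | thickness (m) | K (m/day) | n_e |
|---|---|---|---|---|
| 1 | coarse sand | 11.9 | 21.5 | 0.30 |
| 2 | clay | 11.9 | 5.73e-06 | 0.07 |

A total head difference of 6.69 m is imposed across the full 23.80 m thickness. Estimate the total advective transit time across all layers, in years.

With flow normal to the layers, continuity requires the same specific discharge q through every layer.
Σ(b_i/K_i) = 11.9/21.5 + 11.9/5.73e-06 = 2.077e+06 d.
q = Δh / Σ(b_i/K_i) = 6.69 / 2.077e+06 = 3.221e-06 m/day.
In each layer the seepage velocity is v_i = q/n_i, so the layer transit time is t_i = b_i·n_i / q:
  layer 1 (coarse sand): t_1 = 11.9 × 0.30 / 3.221e-06 = 1.108e+06 d
  layer 2 (clay): t_2 = 11.9 × 0.07 / 3.221e-06 = 2.586e+05 d
Total t = Σ t_i = 1.367e+06 days = 3742 years.

3740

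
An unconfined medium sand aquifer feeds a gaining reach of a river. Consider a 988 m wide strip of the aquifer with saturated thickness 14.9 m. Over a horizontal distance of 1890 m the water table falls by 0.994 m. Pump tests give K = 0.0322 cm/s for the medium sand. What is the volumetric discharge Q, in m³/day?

215

Convert K: 0.0322 cm/s × 864 = 27.82 m/day.
Cross-sectional area A = 988 × 14.9 = 14721 m².
Hydraulic gradient i = Δh / L = 0.994 / 1890 = 0.0005259.
Darcy's law: Q = K · A · i = 27.82 × 14721 × 0.0005259 = 215.4 m³/day.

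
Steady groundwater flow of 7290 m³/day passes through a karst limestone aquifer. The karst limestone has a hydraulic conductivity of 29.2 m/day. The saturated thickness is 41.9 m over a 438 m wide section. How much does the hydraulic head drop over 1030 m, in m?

Cross-sectional area A = 438 × 41.9 = 18352 m².
From Q = K·A·i, i = Q / (K·A) = 7290 / (29.20 × 18352) = 0.01360.
Head loss Δh = i · L = 0.01360 × 1030 = 14.01 m.

14.0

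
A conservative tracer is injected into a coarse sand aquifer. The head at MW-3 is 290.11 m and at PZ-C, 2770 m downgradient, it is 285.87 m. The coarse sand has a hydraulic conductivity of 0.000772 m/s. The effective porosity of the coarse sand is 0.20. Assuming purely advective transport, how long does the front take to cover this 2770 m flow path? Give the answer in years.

14.9

Convert K: 0.000772 m/s × 86400 = 66.70 m/day.
Hydraulic gradient i = (290.11 − 285.87) / 2770 = 4.24 / 2770 = 0.001531.
Darcy flux q = K · i = 66.70 × 0.001531 = 0.1021 m/day.
Seepage velocity v = q / n_e = 0.1021 / 0.20 = 0.5105 m/day.
Travel time t = L / v = 2770 / 0.5105 = 5426 days = 14.86 years.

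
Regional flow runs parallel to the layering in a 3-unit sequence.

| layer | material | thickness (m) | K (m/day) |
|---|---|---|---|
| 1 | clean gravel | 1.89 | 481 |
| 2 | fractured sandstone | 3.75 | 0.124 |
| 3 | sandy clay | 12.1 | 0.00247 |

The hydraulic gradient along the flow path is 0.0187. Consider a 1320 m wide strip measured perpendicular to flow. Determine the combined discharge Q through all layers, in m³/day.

22500

Flow is parallel to layering, so each bed carries its own Darcy discharge and the transmissivities add.
Σ(K_i·b_i) = 481×1.89 + 0.124×3.75 + 0.00247×12.1 = 909.6 m²/day.
Hydraulic gradient i = 0.0187.
Q = Σ(K_i·b_i) · W · i = 909.6 × 1320 × 0.01870 = 22452 m³/day.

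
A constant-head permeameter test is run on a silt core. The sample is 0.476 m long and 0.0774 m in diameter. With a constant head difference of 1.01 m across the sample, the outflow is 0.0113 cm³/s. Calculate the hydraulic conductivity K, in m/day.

Cross-sectional area A = π·(d/2)² = π × (0.0774/2)² = 0.004705 m².
Convert discharge: 0.0113 cm³/s = 1.130e-08 m³/s.
Darcy's law rearranged: K = Q·L / (A·Δh) = 1.130e-08 × 0.476 / (0.004705 × 1.01) = 1.132e-06 m/s = 0.09779 m/day.

0.0978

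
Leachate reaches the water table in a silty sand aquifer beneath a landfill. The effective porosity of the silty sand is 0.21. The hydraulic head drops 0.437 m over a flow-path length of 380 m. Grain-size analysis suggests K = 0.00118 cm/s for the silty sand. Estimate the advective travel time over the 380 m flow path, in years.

Convert K: 0.00118 cm/s × 864 = 1.020 m/day.
Hydraulic gradient i = Δh / L = 0.437 / 380 = 0.001150.
Darcy flux q = K · i = 1.020 × 0.001150 = 0.001172 m/day.
Seepage velocity v = q / n_e = 0.001172 / 0.21 = 0.005583 m/day.
Travel time t = L / v = 380 / 0.005583 = 68063 days = 186.3 years.

186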